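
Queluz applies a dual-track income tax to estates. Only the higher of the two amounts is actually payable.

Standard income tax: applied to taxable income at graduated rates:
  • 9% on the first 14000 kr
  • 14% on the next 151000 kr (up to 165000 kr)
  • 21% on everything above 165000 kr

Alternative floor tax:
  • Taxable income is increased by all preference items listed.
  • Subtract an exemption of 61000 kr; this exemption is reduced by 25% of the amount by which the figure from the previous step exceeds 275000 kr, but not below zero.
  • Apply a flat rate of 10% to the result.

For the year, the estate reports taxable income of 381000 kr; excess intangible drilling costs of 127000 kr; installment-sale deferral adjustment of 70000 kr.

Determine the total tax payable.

Standard income tax:
  14000 kr × 9% = 1260 kr
  151000 kr × 14% = 21140 kr
  216000 kr × 21% = 45360 kr
  → 67760 kr

Alternative floor tax:
  Adjusted income: 381000 kr + 127000 kr + 70000 kr = 578000 kr
  Exemption: 25% × (578000 kr − 275000 kr) = 75750 kr ≥ 61000 kr, so the exemption is fully phased out
  Base: 578000 kr − 0 kr = 578000 kr
  578000 kr × 10% = 57800 kr

67760 kr > 57800 kr, so the standard income tax governs.

67760 kr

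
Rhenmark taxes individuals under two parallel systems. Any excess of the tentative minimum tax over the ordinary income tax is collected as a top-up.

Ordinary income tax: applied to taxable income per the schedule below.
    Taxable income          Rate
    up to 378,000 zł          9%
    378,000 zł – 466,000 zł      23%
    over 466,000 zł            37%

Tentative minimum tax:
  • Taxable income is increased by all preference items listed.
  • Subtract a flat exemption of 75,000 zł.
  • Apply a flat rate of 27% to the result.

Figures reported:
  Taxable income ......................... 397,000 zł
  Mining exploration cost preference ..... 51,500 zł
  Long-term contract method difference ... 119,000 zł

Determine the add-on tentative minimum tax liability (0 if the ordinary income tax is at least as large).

94,585 zł

Ordinary income tax:
  378,000 zł × 9% = 34,020 zł
  19,000 zł × 23% = 4,370 zł
  → 38,390 zł

Tentative minimum tax:
  Adjusted income: 397,000 zł + 51,500 zł + 119,000 zł = 567,500 zł
  Less exemption 75,000 zł → base 492,500 zł
  492,500 zł × 27% = 132,975 zł

Excess of tentative minimum tax over ordinary income tax: 132,975 zł − 38,390 zł = 94,585 zł.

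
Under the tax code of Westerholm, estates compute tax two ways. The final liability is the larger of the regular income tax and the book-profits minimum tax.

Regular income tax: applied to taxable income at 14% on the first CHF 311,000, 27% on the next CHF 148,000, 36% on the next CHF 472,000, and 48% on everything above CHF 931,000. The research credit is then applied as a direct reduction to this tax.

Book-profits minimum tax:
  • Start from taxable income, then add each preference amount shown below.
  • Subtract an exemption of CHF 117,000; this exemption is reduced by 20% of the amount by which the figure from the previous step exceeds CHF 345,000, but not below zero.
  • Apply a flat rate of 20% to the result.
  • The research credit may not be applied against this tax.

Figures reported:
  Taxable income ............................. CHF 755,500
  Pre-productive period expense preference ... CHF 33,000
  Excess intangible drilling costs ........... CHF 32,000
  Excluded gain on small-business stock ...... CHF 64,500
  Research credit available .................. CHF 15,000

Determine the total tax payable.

Regular income tax:
  CHF 311,000 × 14% = CHF 43,540
  CHF 148,000 × 27% = CHF 39,960
  CHF 296,500 × 36% = CHF 106,740
  → CHF 190,240
  Less research credit CHF 15,000 → CHF 175,240

Book-profits minimum tax:
  Adjusted income: CHF 755,500 + CHF 33,000 + CHF 32,000 + CHF 64,500 = CHF 885,000
  Exemption: CHF 117,000 − 20% × (CHF 885,000 − CHF 345,000) = CHF 117,000 − CHF 108,000 = CHF 9,000
  Base: CHF 885,000 − CHF 9,000 = CHF 876,000
  CHF 876,000 × 20% = CHF 175,200

CHF 175,240 > CHF 175,200, so the regular income tax governs.

CHF 175,240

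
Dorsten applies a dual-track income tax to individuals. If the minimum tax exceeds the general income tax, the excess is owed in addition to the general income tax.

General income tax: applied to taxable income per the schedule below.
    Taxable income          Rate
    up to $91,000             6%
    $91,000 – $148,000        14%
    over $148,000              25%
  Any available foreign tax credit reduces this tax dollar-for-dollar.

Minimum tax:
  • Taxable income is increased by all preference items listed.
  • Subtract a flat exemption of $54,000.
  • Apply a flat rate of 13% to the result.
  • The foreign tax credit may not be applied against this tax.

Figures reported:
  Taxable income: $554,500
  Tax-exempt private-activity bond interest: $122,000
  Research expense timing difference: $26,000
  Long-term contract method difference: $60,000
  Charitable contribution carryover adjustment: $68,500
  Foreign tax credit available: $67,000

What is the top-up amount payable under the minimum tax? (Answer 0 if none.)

$52,945

Minimum tax:
  Adjusted income: $554,500 + $122,000 + $26,000 + $60,000 + $68,500 = $831,000
  Less exemption $54,000 → base $777,000
  $777,000 × 13% = $101,010

General income tax:
  $91,000 × 6% = $5,460
  $57,000 × 14% = $7,980
  $406,500 × 25% = $101,625
  → $115,065
  Less foreign tax credit $67,000 → $48,065

Excess of minimum tax over general income tax: $101,010 − $48,065 = $52,945.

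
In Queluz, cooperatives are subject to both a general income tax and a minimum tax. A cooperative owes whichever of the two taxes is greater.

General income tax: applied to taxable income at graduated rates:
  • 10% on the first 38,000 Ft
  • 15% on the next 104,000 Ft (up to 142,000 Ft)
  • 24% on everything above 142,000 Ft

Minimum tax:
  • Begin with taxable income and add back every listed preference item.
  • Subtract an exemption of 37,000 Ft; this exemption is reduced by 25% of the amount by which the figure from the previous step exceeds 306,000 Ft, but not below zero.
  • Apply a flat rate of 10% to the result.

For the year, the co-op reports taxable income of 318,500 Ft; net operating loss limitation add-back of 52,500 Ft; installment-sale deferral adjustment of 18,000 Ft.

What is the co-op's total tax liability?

61,760 Ft

General income tax:
  38,000 Ft × 10% = 3,800 Ft
  104,000 Ft × 15% = 15,600 Ft
  176,500 Ft × 24% = 42,360 Ft
  → 61,760 Ft

Minimum tax:
  Adjusted income: 318,500 Ft + 52,500 Ft + 18,000 Ft = 389,000 Ft
  Exemption: 37,000 Ft − 25% × (389,000 Ft − 306,000 Ft) = 37,000 Ft − 20,750 Ft = 16,250 Ft
  Base: 389,000 Ft − 16,250 Ft = 372,750 Ft
  372,750 Ft × 10% = 37,275 Ft

61,760 Ft > 37,275 Ft, so the general income tax governs.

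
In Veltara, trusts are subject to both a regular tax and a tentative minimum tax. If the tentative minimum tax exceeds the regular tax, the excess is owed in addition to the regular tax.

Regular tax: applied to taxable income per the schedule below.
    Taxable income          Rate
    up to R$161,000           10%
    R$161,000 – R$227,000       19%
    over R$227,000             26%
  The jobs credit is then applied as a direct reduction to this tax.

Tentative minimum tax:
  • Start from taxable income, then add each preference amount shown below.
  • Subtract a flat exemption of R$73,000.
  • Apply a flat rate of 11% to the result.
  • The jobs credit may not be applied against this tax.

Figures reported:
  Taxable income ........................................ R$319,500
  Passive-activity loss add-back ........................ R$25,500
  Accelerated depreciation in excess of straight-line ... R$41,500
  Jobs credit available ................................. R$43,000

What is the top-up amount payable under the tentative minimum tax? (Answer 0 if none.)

Regular tax:
  R$161,000 × 10% = R$16,100
  R$66,000 × 19% = R$12,540
  R$92,500 × 26% = R$24,050
  → R$52,690
  Less jobs credit R$43,000 → R$9,690

Tentative minimum tax:
  Adjusted income: R$319,500 + R$25,500 + R$41,500 = R$386,500
  Less exemption R$73,000 → base R$313,500
  R$313,500 × 11% = R$34,485

Excess of tentative minimum tax over regular tax: R$34,485 − R$9,690 = R$24,795.

R$24,795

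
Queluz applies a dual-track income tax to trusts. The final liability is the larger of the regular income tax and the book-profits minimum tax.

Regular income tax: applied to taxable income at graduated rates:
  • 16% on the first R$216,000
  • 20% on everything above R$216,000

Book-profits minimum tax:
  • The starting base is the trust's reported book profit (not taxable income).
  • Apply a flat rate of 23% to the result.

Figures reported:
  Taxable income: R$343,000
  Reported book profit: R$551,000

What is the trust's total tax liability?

Regular income tax:
  R$216,000 × 16% = R$34,560
  R$127,000 × 20% = R$25,400
  → R$59,960

Book-profits minimum tax:
  Base (reported book profit): R$551,000
  R$551,000 × 23% = R$126,730

R$126,730 > R$59,960, so the book-profits minimum tax is the binding amount.

R$126,730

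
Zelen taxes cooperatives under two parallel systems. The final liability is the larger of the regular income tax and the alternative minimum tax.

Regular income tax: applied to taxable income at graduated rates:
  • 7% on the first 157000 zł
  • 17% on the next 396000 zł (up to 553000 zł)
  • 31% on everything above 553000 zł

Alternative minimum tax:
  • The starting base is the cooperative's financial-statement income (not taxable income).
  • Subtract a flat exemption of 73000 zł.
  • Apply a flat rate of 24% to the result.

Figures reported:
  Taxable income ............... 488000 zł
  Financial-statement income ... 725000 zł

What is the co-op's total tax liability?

Alternative minimum tax:
  Base (financial-statement income): 725000 zł
  Less exemption 73000 zł → base 652000 zł
  652000 zł × 24% = 156480 zł

Regular income tax:
  157000 zł × 7% = 10990 zł
  331000 zł × 17% = 56270 zł
  → 67260 zł

156480 zł > 67260 zł, so the alternative minimum tax is the binding amount.

156480 zł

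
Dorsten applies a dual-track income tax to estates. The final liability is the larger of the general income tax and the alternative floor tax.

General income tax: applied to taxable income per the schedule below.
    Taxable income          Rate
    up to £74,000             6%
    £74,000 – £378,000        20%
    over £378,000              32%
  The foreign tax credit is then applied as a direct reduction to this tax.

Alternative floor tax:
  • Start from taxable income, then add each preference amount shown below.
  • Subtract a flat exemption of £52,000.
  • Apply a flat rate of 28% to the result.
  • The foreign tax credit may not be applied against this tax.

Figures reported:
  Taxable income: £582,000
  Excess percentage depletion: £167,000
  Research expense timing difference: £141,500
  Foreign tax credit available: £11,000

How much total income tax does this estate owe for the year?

General income tax:
  £74,000 × 6% = £4,440
  £304,000 × 20% = £60,800
  £204,000 × 32% = £65,280
  → £130,520
  Less foreign tax credit £11,000 → £119,520

Alternative floor tax:
  Adjusted income: £582,000 + £167,000 + £141,500 = £890,500
  Less exemption £52,000 → base £838,500
  £838,500 × 28% = £234,780

£234,780 > £119,520, so the alternative floor tax is the binding amount.

£234,780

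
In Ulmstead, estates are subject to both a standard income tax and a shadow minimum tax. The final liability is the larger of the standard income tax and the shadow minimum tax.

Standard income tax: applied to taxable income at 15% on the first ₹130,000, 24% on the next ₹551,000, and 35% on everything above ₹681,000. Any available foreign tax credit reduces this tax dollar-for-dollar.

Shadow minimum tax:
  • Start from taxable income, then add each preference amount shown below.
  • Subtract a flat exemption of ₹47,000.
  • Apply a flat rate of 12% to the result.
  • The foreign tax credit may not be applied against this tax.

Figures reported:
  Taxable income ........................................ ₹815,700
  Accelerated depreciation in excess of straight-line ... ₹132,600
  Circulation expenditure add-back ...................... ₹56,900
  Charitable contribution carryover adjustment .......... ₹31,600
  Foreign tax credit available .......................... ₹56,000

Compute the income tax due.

₹142,885

Standard income tax:
  ₹130,000 × 15% = ₹19,500
  ₹551,000 × 24% = ₹132,240
  ₹134,700 × 35% = ₹47,145
  → ₹198,885
  Less foreign tax credit ₹56,000 → ₹142,885

Shadow minimum tax:
  Adjusted income: ₹815,700 + ₹132,600 + ₹56,900 + ₹31,600 = ₹1,036,800
  Less exemption ₹47,000 → base ₹989,800
  ₹989,800 × 12% = ₹118,776

₹142,885 > ₹118,776, so the standard income tax governs.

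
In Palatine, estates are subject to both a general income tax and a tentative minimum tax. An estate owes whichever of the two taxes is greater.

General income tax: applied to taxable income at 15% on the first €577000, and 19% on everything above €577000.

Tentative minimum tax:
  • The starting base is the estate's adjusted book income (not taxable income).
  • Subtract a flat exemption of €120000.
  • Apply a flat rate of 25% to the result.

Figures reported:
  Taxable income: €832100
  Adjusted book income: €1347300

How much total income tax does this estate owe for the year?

Tentative minimum tax:
  Base (adjusted book income): €1347300
  Less exemption €120000 → base €1227300
  €1227300 × 25% = €306825

General income tax:
  €577000 × 15% = €86550
  €255100 × 19% = €48469
  → €135019

€306825 > €135019, so the tentative minimum tax is the binding amount.

€306825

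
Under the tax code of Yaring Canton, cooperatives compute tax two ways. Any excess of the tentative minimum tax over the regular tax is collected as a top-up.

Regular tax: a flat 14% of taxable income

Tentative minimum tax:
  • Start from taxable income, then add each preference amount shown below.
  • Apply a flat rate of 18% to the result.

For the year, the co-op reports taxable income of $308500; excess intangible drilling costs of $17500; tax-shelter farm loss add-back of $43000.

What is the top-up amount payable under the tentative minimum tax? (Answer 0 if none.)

$23230

Tentative minimum tax:
  Adjusted income: $308500 + $17500 + $43000 = $369000
  $369000 × 18% = $66420

Regular tax:
  $308500 × 14% = $43190

Excess of tentative minimum tax over regular tax: $66420 − $43190 = $23230.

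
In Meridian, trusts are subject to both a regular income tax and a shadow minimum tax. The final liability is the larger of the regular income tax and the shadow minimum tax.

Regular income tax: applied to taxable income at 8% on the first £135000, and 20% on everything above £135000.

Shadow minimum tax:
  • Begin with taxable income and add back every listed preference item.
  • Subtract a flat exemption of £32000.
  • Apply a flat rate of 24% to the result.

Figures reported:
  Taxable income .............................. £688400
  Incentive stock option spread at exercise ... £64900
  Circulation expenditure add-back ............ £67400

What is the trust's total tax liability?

£189288

Regular income tax:
  £135000 × 8% = £10800
  £553400 × 20% = £110680
  → £121480

Shadow minimum tax:
  Adjusted income: £688400 + £64900 + £67400 = £820700
  Less exemption £32000 → base £788700
  £788700 × 24% = £189288

£189288 > £121480, so the shadow minimum tax is the binding amount.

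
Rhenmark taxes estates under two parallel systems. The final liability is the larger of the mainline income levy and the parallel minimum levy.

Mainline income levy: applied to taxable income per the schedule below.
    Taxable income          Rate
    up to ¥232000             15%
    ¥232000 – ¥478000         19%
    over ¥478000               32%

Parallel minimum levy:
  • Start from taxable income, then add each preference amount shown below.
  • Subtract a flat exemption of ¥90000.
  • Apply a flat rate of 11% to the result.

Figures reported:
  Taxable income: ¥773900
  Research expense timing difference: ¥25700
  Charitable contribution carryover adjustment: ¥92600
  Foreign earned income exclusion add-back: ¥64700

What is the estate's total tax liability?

Parallel minimum levy:
  Adjusted income: ¥773900 + ¥25700 + ¥92600 + ¥64700 = ¥956900
  Less exemption ¥90000 → base ¥866900
  ¥866900 × 11% = ¥95359

Mainline income levy:
  ¥232000 × 15% = ¥34800
  ¥246000 × 19% = ¥46740
  ¥295900 × 32% = ¥94688
  → ¥176228

¥176228 > ¥95359, so the mainline income levy governs.

¥176228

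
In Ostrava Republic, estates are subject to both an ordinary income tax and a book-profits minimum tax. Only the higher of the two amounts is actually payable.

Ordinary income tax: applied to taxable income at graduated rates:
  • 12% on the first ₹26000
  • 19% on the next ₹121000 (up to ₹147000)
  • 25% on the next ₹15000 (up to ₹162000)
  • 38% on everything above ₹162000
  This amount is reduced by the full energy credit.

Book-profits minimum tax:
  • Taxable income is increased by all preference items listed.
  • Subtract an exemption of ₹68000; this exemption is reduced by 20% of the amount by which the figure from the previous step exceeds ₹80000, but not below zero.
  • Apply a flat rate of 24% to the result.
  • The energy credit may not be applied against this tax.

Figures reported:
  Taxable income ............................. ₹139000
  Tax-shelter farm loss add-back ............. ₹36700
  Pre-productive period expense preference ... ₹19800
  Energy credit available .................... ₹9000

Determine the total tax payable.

Ordinary income tax:
  ₹26000 × 12% = ₹3120
  ₹113000 × 19% = ₹21470
  → ₹24590
  Less energy credit ₹9000 → ₹15590

Book-profits minimum tax:
  Adjusted income: ₹139000 + ₹36700 + ₹19800 = ₹195500
  Exemption: ₹68000 − 20% × (₹195500 − ₹80000) = ₹68000 − ₹23100 = ₹44900
  Base: ₹195500 − ₹44900 = ₹150600
  ₹150600 × 24% = ₹36144

₹36144 > ₹15590, so the book-profits minimum tax is the binding amount.

₹36144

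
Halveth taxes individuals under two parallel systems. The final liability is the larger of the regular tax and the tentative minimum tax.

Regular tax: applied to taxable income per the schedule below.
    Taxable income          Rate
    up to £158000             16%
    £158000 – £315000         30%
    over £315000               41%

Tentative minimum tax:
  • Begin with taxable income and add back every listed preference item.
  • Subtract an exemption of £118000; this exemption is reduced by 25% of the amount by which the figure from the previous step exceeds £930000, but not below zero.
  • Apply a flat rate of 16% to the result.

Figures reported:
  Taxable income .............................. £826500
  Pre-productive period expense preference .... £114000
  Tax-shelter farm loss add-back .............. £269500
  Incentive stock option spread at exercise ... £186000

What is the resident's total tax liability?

Tentative minimum tax:
  Adjusted income: £826500 + £114000 + £269500 + £186000 = £1396000
  Exemption: £118000 − 25% × (£1396000 − £930000) = £118000 − £116500 = £1500
  Base: £1396000 − £1500 = £1394500
  £1394500 × 16% = £223120

Regular tax:
  £158000 × 16% = £25280
  £157000 × 30% = £47100
  £511500 × 41% = £209715
  → £282095

£282095 > £223120, so the regular tax governs.

£282095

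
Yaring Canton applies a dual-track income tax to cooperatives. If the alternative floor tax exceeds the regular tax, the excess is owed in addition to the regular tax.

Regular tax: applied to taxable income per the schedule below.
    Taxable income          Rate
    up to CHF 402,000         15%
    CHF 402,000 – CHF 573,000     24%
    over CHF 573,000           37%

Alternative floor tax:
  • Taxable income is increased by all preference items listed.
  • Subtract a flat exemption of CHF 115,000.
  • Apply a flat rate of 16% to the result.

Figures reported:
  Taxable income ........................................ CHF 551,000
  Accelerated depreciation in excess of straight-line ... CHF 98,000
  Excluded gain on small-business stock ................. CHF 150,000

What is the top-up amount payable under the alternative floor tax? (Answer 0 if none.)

CHF 13,380

Alternative floor tax:
  Adjusted income: CHF 551,000 + CHF 98,000 + CHF 150,000 = CHF 799,000
  Less exemption CHF 115,000 → base CHF 684,000
  CHF 684,000 × 16% = CHF 109,440

Regular tax:
  CHF 402,000 × 15% = CHF 60,300
  CHF 149,000 × 24% = CHF 35,760
  → CHF 96,060

Excess of alternative floor tax over regular tax: CHF 109,440 − CHF 96,060 = CHF 13,380.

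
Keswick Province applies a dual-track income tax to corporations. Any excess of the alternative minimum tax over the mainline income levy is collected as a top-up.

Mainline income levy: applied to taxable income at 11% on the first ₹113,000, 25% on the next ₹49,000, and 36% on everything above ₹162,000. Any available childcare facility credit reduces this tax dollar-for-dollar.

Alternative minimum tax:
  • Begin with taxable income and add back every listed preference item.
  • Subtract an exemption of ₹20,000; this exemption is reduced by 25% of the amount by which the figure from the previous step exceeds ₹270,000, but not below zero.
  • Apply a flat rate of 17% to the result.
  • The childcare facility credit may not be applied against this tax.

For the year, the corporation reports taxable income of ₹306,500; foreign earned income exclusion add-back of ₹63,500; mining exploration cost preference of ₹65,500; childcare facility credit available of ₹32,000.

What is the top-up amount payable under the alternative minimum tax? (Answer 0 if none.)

Alternative minimum tax:
  Adjusted income: ₹306,500 + ₹63,500 + ₹65,500 = ₹435,500
  Exemption: 25% × (₹435,500 − ₹270,000) = ₹41,375 ≥ ₹20,000, so the exemption is fully phased out
  Base: ₹435,500 − ₹0 = ₹435,500
  ₹435,500 × 17% = ₹74,035

Mainline income levy:
  ₹113,000 × 11% = ₹12,430
  ₹49,000 × 25% = ₹12,250
  ₹144,500 × 36% = ₹52,020
  → ₹76,700
  Less childcare facility credit ₹32,000 → ₹44,700

Excess of alternative minimum tax over mainline income levy: ₹74,035 − ₹44,700 = ₹29,335.

₹29,335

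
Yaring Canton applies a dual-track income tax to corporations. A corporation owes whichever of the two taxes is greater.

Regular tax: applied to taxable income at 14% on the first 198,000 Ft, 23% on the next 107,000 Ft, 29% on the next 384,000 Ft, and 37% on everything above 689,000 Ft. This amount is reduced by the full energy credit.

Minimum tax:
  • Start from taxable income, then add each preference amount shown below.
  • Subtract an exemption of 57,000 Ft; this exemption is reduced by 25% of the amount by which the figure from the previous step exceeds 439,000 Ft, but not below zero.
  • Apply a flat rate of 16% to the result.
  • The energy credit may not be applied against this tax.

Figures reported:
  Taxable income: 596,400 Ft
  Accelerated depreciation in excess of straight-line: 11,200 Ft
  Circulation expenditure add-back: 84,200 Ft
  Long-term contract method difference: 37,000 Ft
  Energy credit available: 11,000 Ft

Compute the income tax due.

Minimum tax:
  Adjusted income: 596,400 Ft + 11,200 Ft + 84,200 Ft + 37,000 Ft = 728,800 Ft
  Exemption: 25% × (728,800 Ft − 439,000 Ft) = 72,450 Ft ≥ 57,000 Ft, so the exemption is fully phased out
  Base: 728,800 Ft − 0 Ft = 728,800 Ft
  728,800 Ft × 16% = 116,608 Ft

Regular tax:
  198,000 Ft × 14% = 27,720 Ft
  107,000 Ft × 23% = 24,610 Ft
  291,400 Ft × 29% = 84,506 Ft
  → 136,836 Ft
  Less energy credit 11,000 Ft → 125,836 Ft

125,836 Ft > 116,608 Ft, so the regular tax governs.

125,836 Ft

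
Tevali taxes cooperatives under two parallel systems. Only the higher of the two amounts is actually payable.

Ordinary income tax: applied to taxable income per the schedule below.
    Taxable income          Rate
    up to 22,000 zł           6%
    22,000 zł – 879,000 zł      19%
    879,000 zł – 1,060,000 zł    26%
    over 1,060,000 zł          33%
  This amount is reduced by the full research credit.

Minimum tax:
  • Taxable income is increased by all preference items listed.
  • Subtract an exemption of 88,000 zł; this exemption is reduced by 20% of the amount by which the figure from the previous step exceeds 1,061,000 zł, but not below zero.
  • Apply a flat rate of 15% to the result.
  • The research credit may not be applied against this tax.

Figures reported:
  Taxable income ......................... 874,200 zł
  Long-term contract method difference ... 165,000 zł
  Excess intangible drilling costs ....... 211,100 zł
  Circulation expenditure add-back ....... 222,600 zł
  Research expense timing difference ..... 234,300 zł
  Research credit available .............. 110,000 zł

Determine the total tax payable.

Minimum tax:
  Adjusted income: 874,200 zł + 165,000 zł + 211,100 zł + 222,600 zł + 234,300 zł = 1,707,200 zł
  Exemption: 20% × (1,707,200 zł − 1,061,000 zł) = 129,240 zł ≥ 88,000 zł, so the exemption is fully phased out
  Base: 1,707,200 zł − 0 zł = 1,707,200 zł
  1,707,200 zł × 15% = 256,080 zł

Ordinary income tax:
  22,000 zł × 6% = 1,320 zł
  852,200 zł × 19% = 161,918 zł
  → 163,238 zł
  Less research credit 110,000 zł → 53,238 zł

256,080 zł > 53,238 zł, so the minimum tax is the binding amount.

256,080 zł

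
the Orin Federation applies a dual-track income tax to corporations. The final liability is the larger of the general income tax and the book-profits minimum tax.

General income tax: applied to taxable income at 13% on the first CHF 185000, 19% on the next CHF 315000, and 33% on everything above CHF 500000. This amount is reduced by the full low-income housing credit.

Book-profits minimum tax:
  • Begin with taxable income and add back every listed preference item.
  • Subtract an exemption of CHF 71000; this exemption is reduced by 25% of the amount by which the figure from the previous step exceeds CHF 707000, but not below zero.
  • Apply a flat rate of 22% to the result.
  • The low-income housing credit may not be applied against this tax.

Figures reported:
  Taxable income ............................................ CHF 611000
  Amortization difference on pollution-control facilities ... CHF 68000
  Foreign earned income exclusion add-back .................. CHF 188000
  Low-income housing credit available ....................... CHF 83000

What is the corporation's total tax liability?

General income tax:
  CHF 185000 × 13% = CHF 24050
  CHF 315000 × 19% = CHF 59850
  CHF 111000 × 33% = CHF 36630
  → CHF 120530
  Less low-income housing credit CHF 83000 → CHF 37530

Book-profits minimum tax:
  Adjusted income: CHF 611000 + CHF 68000 + CHF 188000 = CHF 867000
  Exemption: CHF 71000 − 25% × (CHF 867000 − CHF 707000) = CHF 71000 − CHF 40000 = CHF 31000
  Base: CHF 867000 − CHF 31000 = CHF 836000
  CHF 836000 × 22% = CHF 183920

CHF 183920 > CHF 37530, so the book-profits minimum tax is the binding amount.

CHF 183920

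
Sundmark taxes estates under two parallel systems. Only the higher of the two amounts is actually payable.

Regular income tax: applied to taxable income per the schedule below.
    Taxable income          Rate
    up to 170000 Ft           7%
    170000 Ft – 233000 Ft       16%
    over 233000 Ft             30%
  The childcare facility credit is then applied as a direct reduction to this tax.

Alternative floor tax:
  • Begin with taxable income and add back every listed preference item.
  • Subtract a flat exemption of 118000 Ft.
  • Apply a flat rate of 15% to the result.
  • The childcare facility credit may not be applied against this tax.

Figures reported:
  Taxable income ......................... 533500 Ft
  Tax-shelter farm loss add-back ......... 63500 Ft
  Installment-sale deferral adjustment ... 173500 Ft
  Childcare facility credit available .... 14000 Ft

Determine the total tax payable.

Alternative floor tax:
  Adjusted income: 533500 Ft + 63500 Ft + 173500 Ft = 770500 Ft
  Less exemption 118000 Ft → base 652500 Ft
  652500 Ft × 15% = 97875 Ft

Regular income tax:
  170000 Ft × 7% = 11900 Ft
  63000 Ft × 16% = 10080 Ft
  300500 Ft × 30% = 90150 Ft
  → 112130 Ft
  Less childcare facility credit 14000 Ft → 98130 Ft

98130 Ft > 97875 Ft, so the regular income tax governs.

98130 Ft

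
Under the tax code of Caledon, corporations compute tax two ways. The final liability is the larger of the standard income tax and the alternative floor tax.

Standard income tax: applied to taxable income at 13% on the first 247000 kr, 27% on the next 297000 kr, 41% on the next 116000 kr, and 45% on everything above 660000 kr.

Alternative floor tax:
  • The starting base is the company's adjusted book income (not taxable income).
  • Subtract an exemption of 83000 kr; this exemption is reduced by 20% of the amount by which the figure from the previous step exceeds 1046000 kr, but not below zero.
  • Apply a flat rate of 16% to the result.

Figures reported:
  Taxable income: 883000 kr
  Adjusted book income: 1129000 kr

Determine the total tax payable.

Alternative floor tax:
  Base (adjusted book income): 1129000 kr
  Exemption: 83000 kr − 20% × (1129000 kr − 1046000 kr) = 83000 kr − 16600 kr = 66400 kr
  Base: 1129000 kr − 66400 kr = 1062600 kr
  1062600 kr × 16% = 170016 kr

Standard income tax:
  247000 kr × 13% = 32110 kr
  297000 kr × 27% = 80190 kr
  116000 kr × 41% = 47560 kr
  223000 kr × 45% = 100350 kr
  → 260210 kr

260210 kr > 170016 kr, so the standard income tax governs.

260210 kr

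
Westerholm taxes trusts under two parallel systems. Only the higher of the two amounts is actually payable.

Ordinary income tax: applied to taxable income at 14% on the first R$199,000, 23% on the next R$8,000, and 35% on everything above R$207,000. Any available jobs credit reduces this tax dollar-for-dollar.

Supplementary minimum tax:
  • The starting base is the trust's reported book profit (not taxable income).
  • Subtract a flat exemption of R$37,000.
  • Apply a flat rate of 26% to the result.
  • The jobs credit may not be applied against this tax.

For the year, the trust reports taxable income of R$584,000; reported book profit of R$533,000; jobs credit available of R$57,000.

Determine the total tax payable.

R$128,960

Supplementary minimum tax:
  Base (reported book profit): R$533,000
  Less exemption R$37,000 → base R$496,000
  R$496,000 × 26% = R$128,960

Ordinary income tax:
  R$199,000 × 14% = R$27,860
  R$8,000 × 23% = R$1,840
  R$377,000 × 35% = R$131,950
  → R$161,650
  Less jobs credit R$57,000 → R$104,650

R$128,960 > R$104,650, so the supplementary minimum tax is the binding amount.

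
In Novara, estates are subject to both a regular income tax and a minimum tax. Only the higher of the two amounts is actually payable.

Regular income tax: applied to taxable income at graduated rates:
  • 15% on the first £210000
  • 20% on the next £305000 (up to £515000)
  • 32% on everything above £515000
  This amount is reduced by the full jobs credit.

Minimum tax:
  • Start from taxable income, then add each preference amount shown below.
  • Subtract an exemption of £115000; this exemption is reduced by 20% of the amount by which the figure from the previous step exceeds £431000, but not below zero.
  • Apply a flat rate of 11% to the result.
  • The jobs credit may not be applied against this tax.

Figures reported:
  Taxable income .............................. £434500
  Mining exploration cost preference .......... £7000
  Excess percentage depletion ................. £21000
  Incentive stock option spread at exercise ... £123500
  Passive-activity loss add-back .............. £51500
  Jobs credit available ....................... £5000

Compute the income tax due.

Regular income tax:
  £210000 × 15% = £31500
  £224500 × 20% = £44900
  → £76400
  Less jobs credit £5000 → £71400

Minimum tax:
  Adjusted income: £434500 + £7000 + £21000 + £123500 + £51500 = £637500
  Exemption: £115000 − 20% × (£637500 − £431000) = £115000 − £41300 = £73700
  Base: £637500 − £73700 = £563800
  £563800 × 11% = £62018

£71400 > £62018, so the regular income tax governs.

£71400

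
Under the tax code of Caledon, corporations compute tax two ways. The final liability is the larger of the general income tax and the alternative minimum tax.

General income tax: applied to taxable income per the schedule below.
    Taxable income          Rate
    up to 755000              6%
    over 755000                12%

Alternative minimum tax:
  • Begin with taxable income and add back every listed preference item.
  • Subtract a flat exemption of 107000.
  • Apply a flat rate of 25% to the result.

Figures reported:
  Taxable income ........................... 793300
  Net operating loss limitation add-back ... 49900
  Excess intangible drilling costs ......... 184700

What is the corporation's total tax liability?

Alternative minimum tax:
  Adjusted income: 793300 + 49900 + 184700 = 1027900
  Less exemption 107000 → base 920900
  920900 × 25% = 230225

General income tax:
  755000 × 6% = 45300
  38300 × 12% = 4596
  → 49896

230225 > 49896, so the alternative minimum tax is the binding amount.

230225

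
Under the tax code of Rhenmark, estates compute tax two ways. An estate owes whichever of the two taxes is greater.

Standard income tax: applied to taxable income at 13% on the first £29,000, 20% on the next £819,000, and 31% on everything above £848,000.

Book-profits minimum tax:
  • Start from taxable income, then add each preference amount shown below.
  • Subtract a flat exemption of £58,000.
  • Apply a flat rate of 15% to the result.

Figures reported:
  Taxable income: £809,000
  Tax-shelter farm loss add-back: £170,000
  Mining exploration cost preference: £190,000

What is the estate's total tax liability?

£166,650

Book-profits minimum tax:
  Adjusted income: £809,000 + £170,000 + £190,000 = £1,169,000
  Less exemption £58,000 → base £1,111,000
  £1,111,000 × 15% = £166,650

Standard income tax:
  £29,000 × 13% = £3,770
  £780,000 × 20% = £156,000
  → £159,770

£166,650 > £159,770, so the book-profits minimum tax is the binding amount.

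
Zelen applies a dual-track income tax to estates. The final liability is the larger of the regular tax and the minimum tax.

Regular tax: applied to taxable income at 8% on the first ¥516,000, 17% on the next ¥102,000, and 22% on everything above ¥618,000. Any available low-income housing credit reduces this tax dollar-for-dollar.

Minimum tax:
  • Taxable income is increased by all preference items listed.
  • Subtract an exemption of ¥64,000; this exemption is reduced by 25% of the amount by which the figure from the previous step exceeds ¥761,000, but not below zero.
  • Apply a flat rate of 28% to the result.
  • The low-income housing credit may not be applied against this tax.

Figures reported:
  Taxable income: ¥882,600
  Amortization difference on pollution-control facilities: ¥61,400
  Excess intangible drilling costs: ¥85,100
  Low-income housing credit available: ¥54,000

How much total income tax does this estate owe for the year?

¥288,148

Minimum tax:
  Adjusted income: ¥882,600 + ¥61,400 + ¥85,100 = ¥1,029,100
  Exemption: 25% × (¥1,029,100 − ¥761,000) = ¥67,025 ≥ ¥64,000, so the exemption is fully phased out
  Base: ¥1,029,100 − ¥0 = ¥1,029,100
  ¥1,029,100 × 28% = ¥288,148

Regular tax:
  ¥516,000 × 8% = ¥41,280
  ¥102,000 × 17% = ¥17,340
  ¥264,600 × 22% = ¥58,212
  → ¥116,832
  Less low-income housing credit ¥54,000 → ¥62,832

¥288,148 > ¥62,832, so the minimum tax is the binding amount.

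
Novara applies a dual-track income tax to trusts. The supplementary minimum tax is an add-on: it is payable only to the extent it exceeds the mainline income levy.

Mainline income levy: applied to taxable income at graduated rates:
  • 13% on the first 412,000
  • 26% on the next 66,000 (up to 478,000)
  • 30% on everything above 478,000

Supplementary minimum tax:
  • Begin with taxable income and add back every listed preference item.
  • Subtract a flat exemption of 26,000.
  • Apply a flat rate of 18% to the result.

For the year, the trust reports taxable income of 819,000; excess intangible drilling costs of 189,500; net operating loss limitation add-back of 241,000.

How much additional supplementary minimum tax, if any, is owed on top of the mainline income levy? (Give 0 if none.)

47,210

Supplementary minimum tax:
  Adjusted income: 819,000 + 189,500 + 241,000 = 1,249,500
  Less exemption 26,000 → base 1,223,500
  1,223,500 × 18% = 220,230

Mainline income levy:
  412,000 × 13% = 53,560
  66,000 × 26% = 17,160
  341,000 × 30% = 102,300
  → 173,020

Excess of supplementary minimum tax over mainline income levy: 220,230 − 173,020 = 47,210.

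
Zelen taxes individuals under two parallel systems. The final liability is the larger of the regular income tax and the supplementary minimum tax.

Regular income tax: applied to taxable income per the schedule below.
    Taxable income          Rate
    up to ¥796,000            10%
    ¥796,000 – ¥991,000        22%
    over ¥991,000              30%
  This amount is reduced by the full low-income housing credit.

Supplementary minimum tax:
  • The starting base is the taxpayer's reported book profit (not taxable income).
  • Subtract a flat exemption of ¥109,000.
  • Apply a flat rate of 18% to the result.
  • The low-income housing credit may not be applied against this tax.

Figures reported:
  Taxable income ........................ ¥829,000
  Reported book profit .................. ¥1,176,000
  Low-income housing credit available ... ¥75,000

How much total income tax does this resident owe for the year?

Regular income tax:
  ¥796,000 × 10% = ¥79,600
  ¥33,000 × 22% = ¥7,260
  → ¥86,860
  Less low-income housing credit ¥75,000 → ¥11,860

Supplementary minimum tax:
  Base (reported book profit): ¥1,176,000
  Less exemption ¥109,000 → base ¥1,067,000
  ¥1,067,000 × 18% = ¥192,060

¥192,060 > ¥11,860, so the supplementary minimum tax is the binding amount.

¥192,060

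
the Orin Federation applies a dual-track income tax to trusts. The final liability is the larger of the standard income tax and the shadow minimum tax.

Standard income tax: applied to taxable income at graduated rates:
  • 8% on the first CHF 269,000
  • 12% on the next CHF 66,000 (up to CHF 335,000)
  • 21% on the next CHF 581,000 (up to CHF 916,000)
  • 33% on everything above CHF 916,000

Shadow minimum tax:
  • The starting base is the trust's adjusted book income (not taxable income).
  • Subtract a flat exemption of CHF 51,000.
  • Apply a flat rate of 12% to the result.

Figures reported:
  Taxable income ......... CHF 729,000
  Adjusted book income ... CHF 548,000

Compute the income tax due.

Shadow minimum tax:
  Base (adjusted book income): CHF 548,000
  Less exemption CHF 51,000 → base CHF 497,000
  CHF 497,000 × 12% = CHF 59,640

Standard income tax:
  CHF 269,000 × 8% = CHF 21,520
  CHF 66,000 × 12% = CHF 7,920
  CHF 394,000 × 21% = CHF 82,740
  → CHF 112,180

CHF 112,180 > CHF 59,640, so the standard income tax governs.

CHF 112,180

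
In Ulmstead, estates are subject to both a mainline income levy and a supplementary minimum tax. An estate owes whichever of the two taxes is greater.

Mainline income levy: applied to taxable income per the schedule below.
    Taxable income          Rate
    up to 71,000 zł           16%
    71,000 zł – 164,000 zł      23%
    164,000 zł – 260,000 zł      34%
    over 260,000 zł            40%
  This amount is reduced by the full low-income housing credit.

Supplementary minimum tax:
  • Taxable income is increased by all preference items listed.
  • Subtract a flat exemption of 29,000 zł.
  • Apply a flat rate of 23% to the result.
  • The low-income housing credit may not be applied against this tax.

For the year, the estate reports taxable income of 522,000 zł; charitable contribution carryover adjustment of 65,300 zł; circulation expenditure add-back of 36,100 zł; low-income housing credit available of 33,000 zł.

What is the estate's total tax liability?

137,190 zł

Mainline income levy:
  71,000 zł × 16% = 11,360 zł
  93,000 zł × 23% = 21,390 zł
  96,000 zł × 34% = 32,640 zł
  262,000 zł × 40% = 104,800 zł
  → 170,190 zł
  Less low-income housing credit 33,000 zł → 137,190 zł

Supplementary minimum tax:
  Adjusted income: 522,000 zł + 65,300 zł + 36,100 zł = 623,400 zł
  Less exemption 29,000 zł → base 594,400 zł
  594,400 zł × 23% = 136,712 zł

137,190 zł > 136,712 zł, so the mainline income levy governs.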